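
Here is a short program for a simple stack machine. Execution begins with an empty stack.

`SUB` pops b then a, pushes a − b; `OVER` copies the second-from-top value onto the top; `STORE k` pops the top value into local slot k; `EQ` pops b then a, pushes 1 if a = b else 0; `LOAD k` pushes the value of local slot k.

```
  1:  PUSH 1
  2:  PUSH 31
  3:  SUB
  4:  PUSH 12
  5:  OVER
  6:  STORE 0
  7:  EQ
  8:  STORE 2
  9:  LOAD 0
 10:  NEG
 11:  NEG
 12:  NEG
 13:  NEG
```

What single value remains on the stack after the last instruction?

PUSH 1   1
PUSH 31  1 31
SUB      -30
PUSH 12  -30 12
OVER     -30 12 -30
STORE 0  -30 12
EQ       0
STORE 2  (empty)
LOAD 0   -30
NEG      30
NEG      -30
NEG      30
NEG      -30

-30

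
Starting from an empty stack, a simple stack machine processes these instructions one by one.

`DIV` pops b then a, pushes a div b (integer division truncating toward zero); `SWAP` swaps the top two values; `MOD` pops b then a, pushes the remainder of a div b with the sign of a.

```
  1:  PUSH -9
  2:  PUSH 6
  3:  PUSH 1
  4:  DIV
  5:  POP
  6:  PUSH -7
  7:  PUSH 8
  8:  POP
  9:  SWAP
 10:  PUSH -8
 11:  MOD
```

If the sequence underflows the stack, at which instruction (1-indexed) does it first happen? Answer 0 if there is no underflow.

PUSH -9 : -9
PUSH 6  : -9 6
PUSH 1  : -9 6 1
DIV     : -9 6
POP     : -9
PUSH -7 : -9 -7
PUSH 8  : -9 -7 8
POP     : -9 -7
SWAP    : -7 -9
PUSH -8 : -7 -9 -8
MOD     : -7 -1

0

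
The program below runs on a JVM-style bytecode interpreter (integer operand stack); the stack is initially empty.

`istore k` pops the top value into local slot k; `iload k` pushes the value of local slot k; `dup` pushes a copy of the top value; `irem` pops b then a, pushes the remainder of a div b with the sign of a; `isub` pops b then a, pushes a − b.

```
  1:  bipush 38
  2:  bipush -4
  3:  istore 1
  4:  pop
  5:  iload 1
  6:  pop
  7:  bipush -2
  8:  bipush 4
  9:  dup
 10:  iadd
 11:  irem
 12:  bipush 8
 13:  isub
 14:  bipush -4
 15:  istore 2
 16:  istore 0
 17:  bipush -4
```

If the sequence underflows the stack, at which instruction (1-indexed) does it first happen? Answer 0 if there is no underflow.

0

bipush 38  38
bipush -4  38 -4
istore 1   38
pop        (empty)
iload 1    -4
pop        (empty)
bipush -2  -2
bipush 4   -2 4
dup        -2 4 4
iadd       -2 8
irem       -2
bipush 8   -2 8
isub       -10
bipush -4  -10 -4
istore 2   -10
istore 0   (empty)
bipush -4  -4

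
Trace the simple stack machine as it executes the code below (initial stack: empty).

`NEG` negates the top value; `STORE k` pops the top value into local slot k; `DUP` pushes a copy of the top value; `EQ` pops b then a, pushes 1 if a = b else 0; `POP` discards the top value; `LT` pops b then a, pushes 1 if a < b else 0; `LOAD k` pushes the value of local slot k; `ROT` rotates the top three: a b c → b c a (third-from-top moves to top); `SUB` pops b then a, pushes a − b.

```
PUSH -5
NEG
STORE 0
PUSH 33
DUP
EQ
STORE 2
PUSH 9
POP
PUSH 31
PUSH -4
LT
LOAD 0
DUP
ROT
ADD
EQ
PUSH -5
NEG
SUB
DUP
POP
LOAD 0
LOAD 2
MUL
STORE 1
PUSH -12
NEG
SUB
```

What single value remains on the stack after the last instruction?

PUSH -5  -> [-5]
NEG      -> [5]
STORE 0  -> []
PUSH 33  -> [33]
DUP      -> [33, 33]
EQ       -> [1]
STORE 2  -> []
PUSH 9   -> [9]
POP      -> []
PUSH 31  -> [31]
PUSH -4  -> [31, -4]
LT       -> [0]
LOAD 0   -> [0, 5]
DUP      -> [0, 5, 5]
ROT      -> [5, 5, 0]
ADD      -> [5, 5]
EQ       -> [1]
PUSH -5  -> [1, -5]
NEG      -> [1, 5]
SUB      -> [-4]
DUP      -> [-4, -4]
POP      -> [-4]
LOAD 0   -> [-4, 5]
LOAD 2   -> [-4, 5, 1]
MUL      -> [-4, 5]
STORE 1  -> [-4]
PUSH -12 -> [-4, -12]
NEG      -> [-4, 12]
SUB      -> [-16]

-16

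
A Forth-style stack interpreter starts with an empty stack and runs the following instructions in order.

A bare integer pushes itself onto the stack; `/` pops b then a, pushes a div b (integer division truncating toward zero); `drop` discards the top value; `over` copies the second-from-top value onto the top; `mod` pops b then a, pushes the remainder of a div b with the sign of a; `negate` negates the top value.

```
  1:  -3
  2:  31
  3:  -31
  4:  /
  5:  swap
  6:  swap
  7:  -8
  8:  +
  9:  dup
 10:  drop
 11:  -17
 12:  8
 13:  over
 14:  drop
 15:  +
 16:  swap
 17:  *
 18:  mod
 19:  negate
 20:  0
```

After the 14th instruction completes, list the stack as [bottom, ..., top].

-3   -> [-3]
31   -> [-3, 31]
-31  -> [-3, 31, -31]
/    -> [-3, -1]
swap -> [-1, -3]
swap -> [-3, -1]
-8   -> [-3, -1, -8]
+    -> [-3, -9]
dup  -> [-3, -9, -9]
drop -> [-3, -9]
-17  -> [-3, -9, -17]
8    -> [-3, -9, -17, 8]
over -> [-3, -9, -17, 8, -17]
drop -> [-3, -9, -17, 8]

[-3, -9, -17, 8]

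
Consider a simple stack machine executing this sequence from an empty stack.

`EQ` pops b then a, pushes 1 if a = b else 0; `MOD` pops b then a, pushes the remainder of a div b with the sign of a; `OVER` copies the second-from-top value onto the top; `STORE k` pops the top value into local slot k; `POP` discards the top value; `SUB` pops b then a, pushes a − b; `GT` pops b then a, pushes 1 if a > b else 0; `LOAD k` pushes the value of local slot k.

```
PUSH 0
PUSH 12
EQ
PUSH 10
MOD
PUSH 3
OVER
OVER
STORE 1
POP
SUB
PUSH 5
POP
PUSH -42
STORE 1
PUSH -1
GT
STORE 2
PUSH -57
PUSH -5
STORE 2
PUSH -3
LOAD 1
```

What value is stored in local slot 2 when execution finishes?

PUSH 0   : [0]
PUSH 12  : [0, 12]
EQ       : [0]
PUSH 10  : [0, 10]
MOD      : [0]
PUSH 3   : [0, 3]
OVER     : [0, 3, 0]
OVER     : [0, 3, 0, 3]
STORE 1  : [0, 3, 0]
POP      : [0, 3]
SUB      : [-3]
PUSH 5   : [-3, 5]
POP      : [-3]
PUSH -42 : [-3, -42]
STORE 1  : [-3]
PUSH -1  : [-3, -1]
GT       : [0]
STORE 2  : []
PUSH -57 : [-57]
PUSH -5  : [-57, -5]
STORE 2  : [-57]
PUSH -3  : [-57, -3]
LOAD 1   : [-57, -3, -42]

-5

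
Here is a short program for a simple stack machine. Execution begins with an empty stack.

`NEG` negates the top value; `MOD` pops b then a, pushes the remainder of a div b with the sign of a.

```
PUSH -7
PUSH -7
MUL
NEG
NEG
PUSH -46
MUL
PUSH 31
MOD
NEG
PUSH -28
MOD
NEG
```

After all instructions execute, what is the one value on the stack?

-22

PUSH -7   [-7]
PUSH -7   [-7, -7]
MUL       [49]
NEG       [-49]
NEG       [49]
PUSH -46  [49, -46]
MUL       [-2254]
PUSH 31   [-2254, 31]
MOD       [-22]
NEG       [22]
PUSH -28  [22, -28]
MOD       [22]
NEG       [-22]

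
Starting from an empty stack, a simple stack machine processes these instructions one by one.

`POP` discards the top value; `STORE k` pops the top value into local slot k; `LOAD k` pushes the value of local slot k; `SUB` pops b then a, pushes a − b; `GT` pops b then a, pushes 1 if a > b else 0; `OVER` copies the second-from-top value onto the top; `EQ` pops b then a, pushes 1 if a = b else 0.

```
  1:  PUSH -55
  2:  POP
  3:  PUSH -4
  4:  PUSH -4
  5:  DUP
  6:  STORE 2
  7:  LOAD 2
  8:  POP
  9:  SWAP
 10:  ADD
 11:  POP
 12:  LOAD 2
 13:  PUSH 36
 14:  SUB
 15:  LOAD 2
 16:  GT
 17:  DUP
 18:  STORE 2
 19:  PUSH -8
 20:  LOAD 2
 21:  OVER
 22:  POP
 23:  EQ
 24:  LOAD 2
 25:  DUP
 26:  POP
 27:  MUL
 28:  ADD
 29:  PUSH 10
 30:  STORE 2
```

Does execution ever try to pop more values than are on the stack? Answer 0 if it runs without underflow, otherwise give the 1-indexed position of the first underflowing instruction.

PUSH -55 : -55
POP      : (empty)
PUSH -4  : -4
PUSH -4  : -4 -4
DUP      : -4 -4 -4
STORE 2  : -4 -4
LOAD 2   : -4 -4 -4
POP      : -4 -4
SWAP     : -4 -4
ADD      : -8
POP      : (empty)
LOAD 2   : -4
PUSH 36  : -4 36
SUB      : -40
LOAD 2   : -40 -4
GT       : 0
DUP      : 0 0
STORE 2  : 0
PUSH -8  : 0 -8
LOAD 2   : 0 -8 0
OVER     : 0 -8 0 -8
POP      : 0 -8 0
EQ       : 0 0
LOAD 2   : 0 0 0
DUP      : 0 0 0 0
POP      : 0 0 0
MUL      : 0 0
ADD      : 0
PUSH 10  : 0 10
STORE 2  : 0

0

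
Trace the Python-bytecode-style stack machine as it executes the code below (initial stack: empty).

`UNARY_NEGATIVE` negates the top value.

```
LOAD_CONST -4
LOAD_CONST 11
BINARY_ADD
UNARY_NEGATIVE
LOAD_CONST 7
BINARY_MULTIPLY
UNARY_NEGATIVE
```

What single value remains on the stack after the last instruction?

LOAD_CONST -4   : [-4]
LOAD_CONST 11   : [-4, 11]
BINARY_ADD      : [7]
UNARY_NEGATIVE  : [-7]
LOAD_CONST 7    : [-7, 7]
BINARY_MULTIPLY : [-49]
UNARY_NEGATIVE  : [49]

49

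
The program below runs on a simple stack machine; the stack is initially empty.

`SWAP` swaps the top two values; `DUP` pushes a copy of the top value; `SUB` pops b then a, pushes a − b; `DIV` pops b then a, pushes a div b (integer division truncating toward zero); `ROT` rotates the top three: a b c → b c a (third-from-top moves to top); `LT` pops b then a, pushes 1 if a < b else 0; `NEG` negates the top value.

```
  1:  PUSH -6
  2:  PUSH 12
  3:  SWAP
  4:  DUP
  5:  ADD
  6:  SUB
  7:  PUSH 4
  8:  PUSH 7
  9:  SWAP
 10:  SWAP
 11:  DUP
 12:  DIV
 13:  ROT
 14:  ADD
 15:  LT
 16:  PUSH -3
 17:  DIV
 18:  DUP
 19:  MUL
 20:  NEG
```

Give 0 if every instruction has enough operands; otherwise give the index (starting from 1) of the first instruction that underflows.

0

PUSH -6  -6
PUSH 12  -6 12
SWAP     12 -6
DUP      12 -6 -6
ADD      12 -12
SUB      24
PUSH 4   24 4
PUSH 7   24 4 7
SWAP     24 7 4
SWAP     24 4 7
DUP      24 4 7 7
DIV      24 4 1
ROT      4 1 24
ADD      4 25
LT       1
PUSH -3  1 -3
DIV      0
DUP      0 0
MUL      0
NEG      0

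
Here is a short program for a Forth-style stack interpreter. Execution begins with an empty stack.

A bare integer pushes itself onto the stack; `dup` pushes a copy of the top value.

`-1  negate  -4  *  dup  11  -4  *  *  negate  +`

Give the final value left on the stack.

-1     -> [-1]
negate -> [1]
-4     -> [1, -4]
*      -> [-4]
dup    -> [-4, -4]
11     -> [-4, -4, 11]
-4     -> [-4, -4, 11, -4]
*      -> [-4, -4, -44]
*      -> [-4, 176]
negate -> [-4, -176]
+      -> [-180]

-180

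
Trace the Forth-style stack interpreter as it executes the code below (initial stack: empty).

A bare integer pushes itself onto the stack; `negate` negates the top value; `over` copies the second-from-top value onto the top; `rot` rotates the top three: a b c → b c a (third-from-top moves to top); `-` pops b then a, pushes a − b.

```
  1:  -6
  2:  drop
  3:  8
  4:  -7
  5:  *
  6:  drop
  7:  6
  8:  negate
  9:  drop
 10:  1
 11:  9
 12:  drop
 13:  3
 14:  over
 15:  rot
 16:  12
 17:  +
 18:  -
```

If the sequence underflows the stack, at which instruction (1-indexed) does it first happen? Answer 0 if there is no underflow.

-6      [-6]
drop    []
8       [8]
-7      [8, -7]
*       [-56]
drop    []
6       [6]
negate  [-6]
drop    []
1       [1]
9       [1, 9]
drop    [1]
3       [1, 3]
over    [1, 3, 1]
rot     [3, 1, 1]
12      [3, 1, 1, 12]
+       [3, 1, 13]
-       [3, -12]

0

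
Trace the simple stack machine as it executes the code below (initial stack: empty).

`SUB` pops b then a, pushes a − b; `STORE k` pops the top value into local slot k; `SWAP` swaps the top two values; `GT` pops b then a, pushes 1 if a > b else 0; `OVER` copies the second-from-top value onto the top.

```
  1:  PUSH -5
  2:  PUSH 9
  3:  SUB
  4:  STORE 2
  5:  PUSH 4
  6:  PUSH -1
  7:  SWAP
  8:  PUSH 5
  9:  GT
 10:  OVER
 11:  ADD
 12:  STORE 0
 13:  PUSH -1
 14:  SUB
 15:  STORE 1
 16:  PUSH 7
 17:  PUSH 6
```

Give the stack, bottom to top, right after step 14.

[0]

PUSH -5 : -5
PUSH 9  : -5 9
SUB     : -14
STORE 2 : (empty)
PUSH 4  : 4
PUSH -1 : 4 -1
SWAP    : -1 4
PUSH 5  : -1 4 5
GT      : -1 0
OVER    : -1 0 -1
ADD     : -1 -1
STORE 0 : -1
PUSH -1 : -1 -1
SUB     : 0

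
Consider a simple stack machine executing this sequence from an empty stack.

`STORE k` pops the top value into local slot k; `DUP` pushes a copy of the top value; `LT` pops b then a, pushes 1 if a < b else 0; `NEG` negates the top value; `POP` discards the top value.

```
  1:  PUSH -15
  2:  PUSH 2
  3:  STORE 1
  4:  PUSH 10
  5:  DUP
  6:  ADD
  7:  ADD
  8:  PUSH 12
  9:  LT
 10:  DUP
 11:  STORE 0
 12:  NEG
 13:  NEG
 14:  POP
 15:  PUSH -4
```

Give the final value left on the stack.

PUSH -15 : -15
PUSH 2   : -15 2
STORE 1  : -15
PUSH 10  : -15 10
DUP      : -15 10 10
ADD      : -15 20
ADD      : 5
PUSH 12  : 5 12
LT       : 1
DUP      : 1 1
STORE 0  : 1
NEG      : -1
NEG      : 1
POP      : (empty)
PUSH -4  : -4

-4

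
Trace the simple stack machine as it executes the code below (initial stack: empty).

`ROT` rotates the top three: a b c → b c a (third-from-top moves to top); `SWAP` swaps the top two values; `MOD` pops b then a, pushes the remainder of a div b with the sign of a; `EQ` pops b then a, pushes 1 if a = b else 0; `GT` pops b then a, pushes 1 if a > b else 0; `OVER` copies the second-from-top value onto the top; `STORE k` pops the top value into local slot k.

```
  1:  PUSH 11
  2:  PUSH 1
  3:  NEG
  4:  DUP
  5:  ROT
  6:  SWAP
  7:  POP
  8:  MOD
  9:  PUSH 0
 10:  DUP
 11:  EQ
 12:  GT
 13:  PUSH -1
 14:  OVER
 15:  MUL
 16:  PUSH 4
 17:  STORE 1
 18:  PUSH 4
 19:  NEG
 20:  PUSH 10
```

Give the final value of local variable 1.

PUSH 11 -> [11]
PUSH 1  -> [11, 1]
NEG     -> [11, -1]
DUP     -> [11, -1, -1]
ROT     -> [-1, -1, 11]
SWAP    -> [-1, 11, -1]
POP     -> [-1, 11]
MOD     -> [-1]
PUSH 0  -> [-1, 0]
DUP     -> [-1, 0, 0]
EQ      -> [-1, 1]
GT      -> [0]
PUSH -1 -> [0, -1]
OVER    -> [0, -1, 0]
MUL     -> [0, 0]
PUSH 4  -> [0, 0, 4]
STORE 1 -> [0, 0]
PUSH 4  -> [0, 0, 4]
NEG     -> [0, 0, -4]
PUSH 10 -> [0, 0, -4, 10]

4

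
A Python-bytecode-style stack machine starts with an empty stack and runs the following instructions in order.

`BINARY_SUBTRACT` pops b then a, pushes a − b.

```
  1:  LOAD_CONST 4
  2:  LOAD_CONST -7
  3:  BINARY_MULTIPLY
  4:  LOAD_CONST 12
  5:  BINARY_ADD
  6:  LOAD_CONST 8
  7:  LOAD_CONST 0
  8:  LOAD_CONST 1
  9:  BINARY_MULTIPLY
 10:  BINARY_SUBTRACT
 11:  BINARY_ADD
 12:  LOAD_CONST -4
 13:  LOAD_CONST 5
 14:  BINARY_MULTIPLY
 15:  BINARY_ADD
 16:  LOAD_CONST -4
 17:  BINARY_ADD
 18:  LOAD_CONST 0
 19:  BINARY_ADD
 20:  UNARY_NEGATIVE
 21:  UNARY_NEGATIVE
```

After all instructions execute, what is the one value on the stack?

LOAD_CONST 4    -> [4]
LOAD_CONST -7   -> [4, -7]
BINARY_MULTIPLY -> [-28]
LOAD_CONST 12   -> [-28, 12]
BINARY_ADD      -> [-16]
LOAD_CONST 8    -> [-16, 8]
LOAD_CONST 0    -> [-16, 8, 0]
LOAD_CONST 1    -> [-16, 8, 0, 1]
BINARY_MULTIPLY -> [-16, 8, 0]
BINARY_SUBTRACT -> [-16, 8]
BINARY_ADD      -> [-8]
LOAD_CONST -4   -> [-8, -4]
LOAD_CONST 5    -> [-8, -4, 5]
BINARY_MULTIPLY -> [-8, -20]
BINARY_ADD      -> [-28]
LOAD_CONST -4   -> [-28, -4]
BINARY_ADD      -> [-32]
LOAD_CONST 0    -> [-32, 0]
BINARY_ADD      -> [-32]
UNARY_NEGATIVE  -> [32]
UNARY_NEGATIVE  -> [-32]

-32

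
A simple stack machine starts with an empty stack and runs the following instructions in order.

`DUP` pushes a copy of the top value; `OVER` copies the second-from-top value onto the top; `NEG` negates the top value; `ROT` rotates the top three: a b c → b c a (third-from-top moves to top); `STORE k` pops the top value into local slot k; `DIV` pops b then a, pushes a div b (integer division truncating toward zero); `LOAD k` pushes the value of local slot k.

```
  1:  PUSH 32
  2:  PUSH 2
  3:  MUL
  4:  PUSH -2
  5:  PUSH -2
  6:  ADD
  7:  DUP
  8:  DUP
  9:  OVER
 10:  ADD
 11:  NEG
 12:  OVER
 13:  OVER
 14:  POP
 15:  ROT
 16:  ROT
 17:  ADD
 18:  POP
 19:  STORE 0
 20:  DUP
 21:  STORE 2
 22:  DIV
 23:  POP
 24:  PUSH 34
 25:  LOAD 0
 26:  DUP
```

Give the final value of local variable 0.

PUSH 32 → 32
PUSH 2  → 32 2
MUL     → 64
PUSH -2 → 64 -2
PUSH -2 → 64 -2 -2
ADD     → 64 -4
DUP     → 64 -4 -4
DUP     → 64 -4 -4 -4
OVER    → 64 -4 -4 -4 -4
ADD     → 64 -4 -4 -8
NEG     → 64 -4 -4 8
OVER    → 64 -4 -4 8 -4
OVER    → 64 -4 -4 8 -4 8
POP     → 64 -4 -4 8 -4
ROT     → 64 -4 8 -4 -4
ROT     → 64 -4 -4 -4 8
ADD     → 64 -4 -4 4
POP     → 64 -4 -4
STORE 0 → 64 -4
DUP     → 64 -4 -4
STORE 2 → 64 -4
DIV     → -16
POP     → (empty)
PUSH 34 → 34
LOAD 0  → 34 -4
DUP     → 34 -4 -4

-4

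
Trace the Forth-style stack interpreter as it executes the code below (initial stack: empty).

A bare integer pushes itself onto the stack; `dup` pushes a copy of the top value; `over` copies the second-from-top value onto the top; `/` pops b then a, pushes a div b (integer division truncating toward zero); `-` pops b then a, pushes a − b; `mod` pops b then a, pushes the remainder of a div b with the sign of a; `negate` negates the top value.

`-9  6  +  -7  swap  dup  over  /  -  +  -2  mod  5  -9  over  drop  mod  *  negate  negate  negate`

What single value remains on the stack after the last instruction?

-9     : [-9]
6      : [-9, 6]
+      : [-3]
-7     : [-3, -7]
swap   : [-7, -3]
dup    : [-7, -3, -3]
over   : [-7, -3, -3, -3]
/      : [-7, -3, 1]
-      : [-7, -4]
+      : [-11]
-2     : [-11, -2]
mod    : [-1]
5      : [-1, 5]
-9     : [-1, 5, -9]
over   : [-1, 5, -9, 5]
drop   : [-1, 5, -9]
mod    : [-1, 5]
*      : [-5]
negate : [5]
negate : [-5]
negate : [5]

5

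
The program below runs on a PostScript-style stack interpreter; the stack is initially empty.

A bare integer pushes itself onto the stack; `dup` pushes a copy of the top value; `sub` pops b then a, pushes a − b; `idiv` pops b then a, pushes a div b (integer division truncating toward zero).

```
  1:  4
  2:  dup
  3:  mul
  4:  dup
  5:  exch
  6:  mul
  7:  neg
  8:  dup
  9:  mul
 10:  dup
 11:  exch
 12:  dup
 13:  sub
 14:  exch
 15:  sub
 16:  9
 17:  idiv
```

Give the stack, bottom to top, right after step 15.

4    : [4]
dup  : [4, 4]
mul  : [16]
dup  : [16, 16]
exch : [16, 16]
mul  : [256]
neg  : [-256]
dup  : [-256, -256]
mul  : [65536]
dup  : [65536, 65536]
exch : [65536, 65536]
dup  : [65536, 65536, 65536]
sub  : [65536, 0]
exch : [0, 65536]
sub  : [-65536]

[-65536]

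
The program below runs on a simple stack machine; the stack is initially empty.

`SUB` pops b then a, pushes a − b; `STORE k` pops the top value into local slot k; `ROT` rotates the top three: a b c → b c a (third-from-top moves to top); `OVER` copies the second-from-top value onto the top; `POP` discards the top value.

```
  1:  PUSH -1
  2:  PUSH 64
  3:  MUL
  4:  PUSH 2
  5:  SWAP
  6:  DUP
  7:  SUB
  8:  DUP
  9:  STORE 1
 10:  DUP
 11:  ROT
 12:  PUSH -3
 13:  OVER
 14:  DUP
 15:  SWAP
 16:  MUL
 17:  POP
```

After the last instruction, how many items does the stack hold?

4

PUSH -1 : [-1]
PUSH 64 : [-1, 64]
MUL     : [-64]
PUSH 2  : [-64, 2]
SWAP    : [2, -64]
DUP     : [2, -64, -64]
SUB     : [2, 0]
DUP     : [2, 0, 0]
STORE 1 : [2, 0]
DUP     : [2, 0, 0]
ROT     : [0, 0, 2]
PUSH -3 : [0, 0, 2, -3]
OVER    : [0, 0, 2, -3, 2]
DUP     : [0, 0, 2, -3, 2, 2]
SWAP    : [0, 0, 2, -3, 2, 2]
MUL     : [0, 0, 2, -3, 4]
POP     : [0, 0, 2, -3]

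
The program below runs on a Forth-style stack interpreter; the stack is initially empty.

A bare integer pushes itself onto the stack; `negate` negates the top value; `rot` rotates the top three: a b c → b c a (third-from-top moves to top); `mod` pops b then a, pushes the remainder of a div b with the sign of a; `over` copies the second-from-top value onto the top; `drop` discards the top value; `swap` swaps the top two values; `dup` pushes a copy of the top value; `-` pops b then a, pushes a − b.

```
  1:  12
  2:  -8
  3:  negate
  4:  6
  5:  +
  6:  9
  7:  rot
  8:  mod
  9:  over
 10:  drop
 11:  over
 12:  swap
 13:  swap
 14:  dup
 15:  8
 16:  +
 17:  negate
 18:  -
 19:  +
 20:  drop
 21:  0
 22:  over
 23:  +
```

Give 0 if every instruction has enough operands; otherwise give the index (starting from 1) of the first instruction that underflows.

12     : [12]
-8     : [12, -8]
negate : [12, 8]
6      : [12, 8, 6]
+      : [12, 14]
9      : [12, 14, 9]
rot    : [14, 9, 12]
mod    : [14, 9]
over   : [14, 9, 14]
drop   : [14, 9]
over   : [14, 9, 14]
swap   : [14, 14, 9]
swap   : [14, 9, 14]
dup    : [14, 9, 14, 14]
8      : [14, 9, 14, 14, 8]
+      : [14, 9, 14, 22]
negate : [14, 9, 14, -22]
-      : [14, 9, 36]
+      : [14, 45]
drop   : [14]
0      : [14, 0]
over   : [14, 0, 14]
+      : [14, 14]

0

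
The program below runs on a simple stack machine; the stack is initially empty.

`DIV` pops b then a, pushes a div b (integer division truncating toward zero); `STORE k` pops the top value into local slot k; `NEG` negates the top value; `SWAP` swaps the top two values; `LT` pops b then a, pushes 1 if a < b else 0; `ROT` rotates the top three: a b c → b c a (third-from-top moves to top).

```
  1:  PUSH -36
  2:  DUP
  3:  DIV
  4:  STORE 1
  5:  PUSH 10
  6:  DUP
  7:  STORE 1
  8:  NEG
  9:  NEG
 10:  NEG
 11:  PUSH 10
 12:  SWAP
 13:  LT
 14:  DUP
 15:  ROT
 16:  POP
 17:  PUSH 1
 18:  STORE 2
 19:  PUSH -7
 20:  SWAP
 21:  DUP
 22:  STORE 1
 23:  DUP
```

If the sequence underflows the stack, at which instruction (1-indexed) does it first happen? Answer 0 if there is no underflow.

15

PUSH -36 : [-36]
DUP      : [-36, -36]
DIV      : [1]
STORE 1  : []
PUSH 10  : [10]
DUP      : [10, 10]
STORE 1  : [10]
NEG      : [-10]
NEG      : [10]
NEG      : [-10]
PUSH 10  : [-10, 10]
SWAP     : [10, -10]
LT       : [0]
DUP      : [0, 0]
ROT  — needs 3 operands, stack has 2 → underflow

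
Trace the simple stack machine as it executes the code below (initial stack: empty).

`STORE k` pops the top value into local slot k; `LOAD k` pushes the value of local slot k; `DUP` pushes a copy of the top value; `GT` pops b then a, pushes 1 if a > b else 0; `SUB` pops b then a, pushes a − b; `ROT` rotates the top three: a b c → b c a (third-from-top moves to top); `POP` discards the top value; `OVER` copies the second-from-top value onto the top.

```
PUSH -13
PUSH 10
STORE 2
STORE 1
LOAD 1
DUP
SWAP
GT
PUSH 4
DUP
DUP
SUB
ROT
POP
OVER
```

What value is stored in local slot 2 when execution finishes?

10

PUSH -13 : -13
PUSH 10  : -13 10
STORE 2  : -13
STORE 1  : (empty)
LOAD 1   : -13
DUP      : -13 -13
SWAP     : -13 -13
GT       : 0
PUSH 4   : 0 4
DUP      : 0 4 4
DUP      : 0 4 4 4
SUB      : 0 4 0
ROT      : 4 0 0
POP      : 4 0
OVER     : 4 0 4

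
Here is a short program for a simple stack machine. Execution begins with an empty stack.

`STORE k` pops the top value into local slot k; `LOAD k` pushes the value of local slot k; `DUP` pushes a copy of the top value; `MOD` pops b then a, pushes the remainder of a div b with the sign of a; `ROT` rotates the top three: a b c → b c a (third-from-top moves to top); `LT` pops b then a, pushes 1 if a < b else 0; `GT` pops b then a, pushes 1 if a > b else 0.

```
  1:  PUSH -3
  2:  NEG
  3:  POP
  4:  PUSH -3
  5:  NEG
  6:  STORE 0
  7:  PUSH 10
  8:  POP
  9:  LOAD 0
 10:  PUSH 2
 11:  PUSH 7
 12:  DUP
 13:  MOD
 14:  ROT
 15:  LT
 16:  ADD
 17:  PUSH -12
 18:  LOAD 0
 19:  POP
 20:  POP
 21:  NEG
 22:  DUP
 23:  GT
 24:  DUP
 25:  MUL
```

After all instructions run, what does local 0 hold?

3

PUSH -3   -3
NEG       3
POP       (empty)
PUSH -3   -3
NEG       3
STORE 0   (empty)
PUSH 10   10
POP       (empty)
LOAD 0    3
PUSH 2    3 2
PUSH 7    3 2 7
DUP       3 2 7 7
MOD       3 2 0
ROT       2 0 3
LT        2 1
ADD       3
PUSH -12  3 -12
LOAD 0    3 -12 3
POP       3 -12
POP       3
NEG       -3
DUP       -3 -3
GT        0
DUP       0 0
MUL       0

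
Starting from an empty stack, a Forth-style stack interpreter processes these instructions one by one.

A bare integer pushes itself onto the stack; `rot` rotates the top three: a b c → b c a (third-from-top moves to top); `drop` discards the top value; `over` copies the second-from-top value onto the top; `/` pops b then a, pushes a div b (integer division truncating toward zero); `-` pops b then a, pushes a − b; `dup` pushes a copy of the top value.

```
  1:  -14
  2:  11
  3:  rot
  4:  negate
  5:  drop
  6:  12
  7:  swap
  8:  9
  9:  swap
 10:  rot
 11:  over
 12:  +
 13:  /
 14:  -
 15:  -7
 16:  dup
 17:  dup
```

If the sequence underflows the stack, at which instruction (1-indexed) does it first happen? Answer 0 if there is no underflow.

-14 -> [-14]
11  -> [-14, 11]
rot  — needs 3 operands, stack has 2 → underflow

3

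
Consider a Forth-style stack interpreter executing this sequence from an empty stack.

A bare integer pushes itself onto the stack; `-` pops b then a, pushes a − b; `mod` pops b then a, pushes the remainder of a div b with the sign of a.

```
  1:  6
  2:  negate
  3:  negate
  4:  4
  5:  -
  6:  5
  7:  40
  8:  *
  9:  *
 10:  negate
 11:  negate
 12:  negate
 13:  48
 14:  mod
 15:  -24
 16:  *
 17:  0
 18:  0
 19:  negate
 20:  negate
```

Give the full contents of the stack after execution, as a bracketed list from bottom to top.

[384, 0, 0]

6       6
negate  -6
negate  6
4       6 4
-       2
5       2 5
40      2 5 40
*       2 200
*       400
negate  -400
negate  400
negate  -400
48      -400 48
mod     -16
-24     -16 -24
*       384
0       384 0
0       384 0 0
negate  384 0 0
negate  384 0 0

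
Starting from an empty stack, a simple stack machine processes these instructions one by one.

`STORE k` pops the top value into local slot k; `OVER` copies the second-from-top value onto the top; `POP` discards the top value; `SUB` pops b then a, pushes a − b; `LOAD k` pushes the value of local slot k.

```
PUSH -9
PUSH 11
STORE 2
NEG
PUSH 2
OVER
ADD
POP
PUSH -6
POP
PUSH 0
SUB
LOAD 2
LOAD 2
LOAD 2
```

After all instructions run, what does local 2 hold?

11

PUSH -9 -> -9
PUSH 11 -> -9 11
STORE 2 -> -9
NEG     -> 9
PUSH 2  -> 9 2
OVER    -> 9 2 9
ADD     -> 9 11
POP     -> 9
PUSH -6 -> 9 -6
POP     -> 9
PUSH 0  -> 9 0
SUB     -> 9
LOAD 2  -> 9 11
LOAD 2  -> 9 11 11
LOAD 2  -> 9 11 11 11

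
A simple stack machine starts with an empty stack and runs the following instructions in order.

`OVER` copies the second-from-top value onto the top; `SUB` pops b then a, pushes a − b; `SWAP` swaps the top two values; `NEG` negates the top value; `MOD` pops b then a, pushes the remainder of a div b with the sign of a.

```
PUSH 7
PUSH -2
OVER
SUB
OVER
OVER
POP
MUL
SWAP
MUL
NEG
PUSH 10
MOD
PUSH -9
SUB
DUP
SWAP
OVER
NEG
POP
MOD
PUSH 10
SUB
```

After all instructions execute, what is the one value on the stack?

PUSH 7  → [7]
PUSH -2 → [7, -2]
OVER    → [7, -2, 7]
SUB     → [7, -9]
OVER    → [7, -9, 7]
OVER    → [7, -9, 7, -9]
POP     → [7, -9, 7]
MUL     → [7, -63]
SWAP    → [-63, 7]
MUL     → [-441]
NEG     → [441]
PUSH 10 → [441, 10]
MOD     → [1]
PUSH -9 → [1, -9]
SUB     → [10]
DUP     → [10, 10]
SWAP    → [10, 10]
OVER    → [10, 10, 10]
NEG     → [10, 10, -10]
POP     → [10, 10]
MOD     → [0]
PUSH 10 → [0, 10]
SUB     → [-10]

-10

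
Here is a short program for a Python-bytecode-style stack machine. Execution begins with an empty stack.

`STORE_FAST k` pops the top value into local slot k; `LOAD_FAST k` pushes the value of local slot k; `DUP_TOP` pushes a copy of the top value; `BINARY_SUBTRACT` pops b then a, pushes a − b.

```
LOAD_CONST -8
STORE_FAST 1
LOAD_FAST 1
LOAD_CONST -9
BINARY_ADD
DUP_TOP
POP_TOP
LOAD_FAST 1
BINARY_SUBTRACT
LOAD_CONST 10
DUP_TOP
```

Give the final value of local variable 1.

LOAD_CONST -8    -8
STORE_FAST 1     (empty)
LOAD_FAST 1      -8
LOAD_CONST -9    -8 -9
BINARY_ADD       -17
DUP_TOP          -17 -17
POP_TOP          -17
LOAD_FAST 1      -17 -8
BINARY_SUBTRACT  -9
LOAD_CONST 10    -9 10
DUP_TOP          -9 10 10

-8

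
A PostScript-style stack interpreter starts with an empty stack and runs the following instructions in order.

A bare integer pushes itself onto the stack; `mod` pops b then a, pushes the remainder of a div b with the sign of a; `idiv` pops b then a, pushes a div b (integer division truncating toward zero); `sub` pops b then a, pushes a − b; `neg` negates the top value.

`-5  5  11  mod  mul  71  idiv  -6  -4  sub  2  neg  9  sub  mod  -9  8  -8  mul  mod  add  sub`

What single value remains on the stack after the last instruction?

-5    -5
5     -5 5
11    -5 5 11
mod   -5 5
mul   -25
71    -25 71
idiv  0
-6    0 -6
-4    0 -6 -4
sub   0 -2
2     0 -2 2
neg   0 -2 -2
9     0 -2 -2 9
sub   0 -2 -11
mod   0 -2
-9    0 -2 -9
8     0 -2 -9 8
-8    0 -2 -9 8 -8
mul   0 -2 -9 -64
mod   0 -2 -9
add   0 -11
sub   11

11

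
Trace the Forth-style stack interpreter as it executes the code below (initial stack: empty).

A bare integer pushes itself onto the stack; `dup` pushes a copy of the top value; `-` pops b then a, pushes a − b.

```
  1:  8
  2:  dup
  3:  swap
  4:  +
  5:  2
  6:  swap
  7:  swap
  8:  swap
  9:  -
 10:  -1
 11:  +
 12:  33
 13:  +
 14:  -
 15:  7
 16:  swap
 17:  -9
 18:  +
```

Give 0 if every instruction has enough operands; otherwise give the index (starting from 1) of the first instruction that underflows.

14

8    → [8]
dup  → [8, 8]
swap → [8, 8]
+    → [16]
2    → [16, 2]
swap → [2, 16]
swap → [16, 2]
swap → [2, 16]
-    → [-14]
-1   → [-14, -1]
+    → [-15]
33   → [-15, 33]
+    → [18]
-  — needs 2 operands, stack has 1 → underflow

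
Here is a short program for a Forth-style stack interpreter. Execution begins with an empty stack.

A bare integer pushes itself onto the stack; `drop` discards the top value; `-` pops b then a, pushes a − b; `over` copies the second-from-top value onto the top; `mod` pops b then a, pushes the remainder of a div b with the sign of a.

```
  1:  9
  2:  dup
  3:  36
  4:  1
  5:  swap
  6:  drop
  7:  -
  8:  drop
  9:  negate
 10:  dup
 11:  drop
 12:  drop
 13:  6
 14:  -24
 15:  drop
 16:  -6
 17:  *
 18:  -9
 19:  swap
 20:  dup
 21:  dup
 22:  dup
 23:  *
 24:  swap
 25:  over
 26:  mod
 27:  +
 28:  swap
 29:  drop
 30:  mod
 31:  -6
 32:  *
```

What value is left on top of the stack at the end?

9      → 9
dup    → 9 9
36     → 9 9 36
1      → 9 9 36 1
swap   → 9 9 1 36
drop   → 9 9 1
-      → 9 8
drop   → 9
negate → -9
dup    → -9 -9
drop   → -9
drop   → (empty)
6      → 6
-24    → 6 -24
drop   → 6
-6     → 6 -6
*      → -36
-9     → -36 -9
swap   → -9 -36
dup    → -9 -36 -36
dup    → -9 -36 -36 -36
dup    → -9 -36 -36 -36 -36
*      → -9 -36 -36 1296
swap   → -9 -36 1296 -36
over   → -9 -36 1296 -36 1296
mod    → -9 -36 1296 -36
+      → -9 -36 1260
swap   → -9 1260 -36
drop   → -9 1260
mod    → -9
-6     → -9 -6
*      → 54

54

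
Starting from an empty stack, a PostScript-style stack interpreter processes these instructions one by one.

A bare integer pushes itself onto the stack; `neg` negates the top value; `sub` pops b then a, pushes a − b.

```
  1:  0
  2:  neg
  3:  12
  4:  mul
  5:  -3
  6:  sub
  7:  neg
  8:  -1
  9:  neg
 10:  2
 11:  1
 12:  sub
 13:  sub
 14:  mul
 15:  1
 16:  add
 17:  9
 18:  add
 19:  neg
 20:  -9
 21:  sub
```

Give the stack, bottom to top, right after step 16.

[1]

0    0
neg  0
12   0 12
mul  0
-3   0 -3
sub  3
neg  -3
-1   -3 -1
neg  -3 1
2    -3 1 2
1    -3 1 2 1
sub  -3 1 1
sub  -3 0
mul  0
1    0 1
add  1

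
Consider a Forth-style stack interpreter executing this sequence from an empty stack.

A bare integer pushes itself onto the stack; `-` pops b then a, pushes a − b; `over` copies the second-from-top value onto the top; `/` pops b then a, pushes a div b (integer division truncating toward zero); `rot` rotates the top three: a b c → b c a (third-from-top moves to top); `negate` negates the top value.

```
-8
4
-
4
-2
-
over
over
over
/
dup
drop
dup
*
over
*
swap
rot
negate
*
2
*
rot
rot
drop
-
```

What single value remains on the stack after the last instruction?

156

-8     -> [-8]
4      -> [-8, 4]
-      -> [-12]
4      -> [-12, 4]
-2     -> [-12, 4, -2]
-      -> [-12, 6]
over   -> [-12, 6, -12]
over   -> [-12, 6, -12, 6]
over   -> [-12, 6, -12, 6, -12]
/      -> [-12, 6, -12, 0]
dup    -> [-12, 6, -12, 0, 0]
drop   -> [-12, 6, -12, 0]
dup    -> [-12, 6, -12, 0, 0]
*      -> [-12, 6, -12, 0]
over   -> [-12, 6, -12, 0, -12]
*      -> [-12, 6, -12, 0]
swap   -> [-12, 6, 0, -12]
rot    -> [-12, 0, -12, 6]
negate -> [-12, 0, -12, -6]
*      -> [-12, 0, 72]
2      -> [-12, 0, 72, 2]
*      -> [-12, 0, 144]
rot    -> [0, 144, -12]
rot    -> [144, -12, 0]
drop   -> [144, -12]
-      -> [156]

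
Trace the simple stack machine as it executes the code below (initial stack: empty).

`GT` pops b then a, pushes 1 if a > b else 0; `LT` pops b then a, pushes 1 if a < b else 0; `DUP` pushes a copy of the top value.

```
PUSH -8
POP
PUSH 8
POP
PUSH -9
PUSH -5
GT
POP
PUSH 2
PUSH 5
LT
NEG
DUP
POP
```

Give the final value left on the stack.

PUSH -8 → -8
POP     → (empty)
PUSH 8  → 8
POP     → (empty)
PUSH -9 → -9
PUSH -5 → -9 -5
GT      → 0
POP     → (empty)
PUSH 2  → 2
PUSH 5  → 2 5
LT      → 1
NEG     → -1
DUP     → -1 -1
POP     → -1

-1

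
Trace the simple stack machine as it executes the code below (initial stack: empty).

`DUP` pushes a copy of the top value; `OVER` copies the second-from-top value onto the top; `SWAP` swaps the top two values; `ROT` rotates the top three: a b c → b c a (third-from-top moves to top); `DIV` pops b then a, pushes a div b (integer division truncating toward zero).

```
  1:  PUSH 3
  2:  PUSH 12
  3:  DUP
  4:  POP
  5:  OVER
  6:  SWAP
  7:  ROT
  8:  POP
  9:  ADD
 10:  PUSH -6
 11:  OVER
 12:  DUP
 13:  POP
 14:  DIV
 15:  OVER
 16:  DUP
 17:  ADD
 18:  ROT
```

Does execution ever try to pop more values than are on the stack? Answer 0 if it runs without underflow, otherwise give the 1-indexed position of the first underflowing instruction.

0

PUSH 3  → [3]
PUSH 12 → [3, 12]
DUP     → [3, 12, 12]
POP     → [3, 12]
OVER    → [3, 12, 3]
SWAP    → [3, 3, 12]
ROT     → [3, 12, 3]
POP     → [3, 12]
ADD     → [15]
PUSH -6 → [15, -6]
OVER    → [15, -6, 15]
DUP     → [15, -6, 15, 15]
POP     → [15, -6, 15]
DIV     → [15, 0]
OVER    → [15, 0, 15]
DUP     → [15, 0, 15, 15]
ADD     → [15, 0, 30]
ROT     → [0, 30, 15]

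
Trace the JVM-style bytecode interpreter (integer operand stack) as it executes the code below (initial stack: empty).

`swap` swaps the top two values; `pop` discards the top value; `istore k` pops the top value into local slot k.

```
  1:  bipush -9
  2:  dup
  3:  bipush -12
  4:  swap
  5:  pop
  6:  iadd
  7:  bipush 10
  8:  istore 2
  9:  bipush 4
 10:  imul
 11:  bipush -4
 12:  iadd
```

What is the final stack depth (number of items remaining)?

bipush -9  : [-9]
dup        : [-9, -9]
bipush -12 : [-9, -9, -12]
swap       : [-9, -12, -9]
pop        : [-9, -12]
iadd       : [-21]
bipush 10  : [-21, 10]
istore 2   : [-21]
bipush 4   : [-21, 4]
imul       : [-84]
bipush -4  : [-84, -4]
iadd       : [-88]

1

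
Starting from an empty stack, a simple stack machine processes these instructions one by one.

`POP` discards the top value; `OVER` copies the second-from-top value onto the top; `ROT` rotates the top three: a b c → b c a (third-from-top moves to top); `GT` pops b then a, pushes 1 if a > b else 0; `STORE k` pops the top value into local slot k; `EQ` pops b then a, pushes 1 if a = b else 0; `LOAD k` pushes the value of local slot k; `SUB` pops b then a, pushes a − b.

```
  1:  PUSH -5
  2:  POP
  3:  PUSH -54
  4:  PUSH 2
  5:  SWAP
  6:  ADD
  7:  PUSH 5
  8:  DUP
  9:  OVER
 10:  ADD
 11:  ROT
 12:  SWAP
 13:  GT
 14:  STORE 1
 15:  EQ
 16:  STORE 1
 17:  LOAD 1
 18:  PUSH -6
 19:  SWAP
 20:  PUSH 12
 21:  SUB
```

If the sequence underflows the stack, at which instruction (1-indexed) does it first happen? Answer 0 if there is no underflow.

15

PUSH -5   [-5]
POP       []
PUSH -54  [-54]
PUSH 2    [-54, 2]
SWAP      [2, -54]
ADD       [-52]
PUSH 5    [-52, 5]
DUP       [-52, 5, 5]
OVER      [-52, 5, 5, 5]
ADD       [-52, 5, 10]
ROT       [5, 10, -52]
SWAP      [5, -52, 10]
GT        [5, 0]
STORE 1   [5]
EQ  — needs 2 operands, stack has 1 → underflow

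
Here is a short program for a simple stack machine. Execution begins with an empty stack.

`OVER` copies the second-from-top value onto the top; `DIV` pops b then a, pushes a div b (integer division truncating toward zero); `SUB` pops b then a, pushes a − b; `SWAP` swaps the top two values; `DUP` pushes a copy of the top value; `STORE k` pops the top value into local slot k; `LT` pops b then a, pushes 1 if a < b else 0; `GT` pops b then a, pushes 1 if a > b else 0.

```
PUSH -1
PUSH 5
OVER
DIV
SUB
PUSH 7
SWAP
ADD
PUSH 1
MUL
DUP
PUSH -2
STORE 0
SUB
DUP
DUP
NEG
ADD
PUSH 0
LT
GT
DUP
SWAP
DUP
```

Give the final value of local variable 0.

PUSH -1 : [-1]
PUSH 5  : [-1, 5]
OVER    : [-1, 5, -1]
DIV     : [-1, -5]
SUB     : [4]
PUSH 7  : [4, 7]
SWAP    : [7, 4]
ADD     : [11]
PUSH 1  : [11, 1]
MUL     : [11]
DUP     : [11, 11]
PUSH -2 : [11, 11, -2]
STORE 0 : [11, 11]
SUB     : [0]
DUP     : [0, 0]
DUP     : [0, 0, 0]
NEG     : [0, 0, 0]
ADD     : [0, 0]
PUSH 0  : [0, 0, 0]
LT      : [0, 0]
GT      : [0]
DUP     : [0, 0]
SWAP    : [0, 0]
DUP     : [0, 0, 0]

-2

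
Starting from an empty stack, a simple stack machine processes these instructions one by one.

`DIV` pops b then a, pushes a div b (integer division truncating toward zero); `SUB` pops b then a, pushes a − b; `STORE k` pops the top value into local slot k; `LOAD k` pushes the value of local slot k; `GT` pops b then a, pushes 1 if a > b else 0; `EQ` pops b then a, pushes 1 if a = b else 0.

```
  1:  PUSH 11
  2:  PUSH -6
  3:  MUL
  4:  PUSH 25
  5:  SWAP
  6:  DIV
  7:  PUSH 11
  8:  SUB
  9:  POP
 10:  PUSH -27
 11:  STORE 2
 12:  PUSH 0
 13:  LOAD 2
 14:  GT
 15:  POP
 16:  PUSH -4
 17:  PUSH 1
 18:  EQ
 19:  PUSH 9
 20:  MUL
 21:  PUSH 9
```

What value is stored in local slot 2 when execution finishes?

-27

PUSH 11  → [11]
PUSH -6  → [11, -6]
MUL      → [-66]
PUSH 25  → [-66, 25]
SWAP     → [25, -66]
DIV      → [0]
PUSH 11  → [0, 11]
SUB      → [-11]
POP      → []
PUSH -27 → [-27]
STORE 2  → []
PUSH 0   → [0]
LOAD 2   → [0, -27]
GT       → [1]
POP      → []
PUSH -4  → [-4]
PUSH 1   → [-4, 1]
EQ       → [0]
PUSH 9   → [0, 9]
MUL      → [0]
PUSH 9   → [0, 9]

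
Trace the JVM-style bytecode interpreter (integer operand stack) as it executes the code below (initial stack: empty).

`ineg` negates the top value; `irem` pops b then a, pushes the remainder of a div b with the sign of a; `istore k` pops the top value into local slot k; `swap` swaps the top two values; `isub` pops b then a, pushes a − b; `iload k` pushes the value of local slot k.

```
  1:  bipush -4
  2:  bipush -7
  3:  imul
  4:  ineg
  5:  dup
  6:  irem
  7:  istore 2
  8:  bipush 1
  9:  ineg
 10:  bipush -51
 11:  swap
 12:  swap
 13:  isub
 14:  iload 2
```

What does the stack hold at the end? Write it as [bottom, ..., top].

[50, 0]

bipush -4  → -4
bipush -7  → -4 -7
imul       → 28
ineg       → -28
dup        → -28 -28
irem       → 0
istore 2   → (empty)
bipush 1   → 1
ineg       → -1
bipush -51 → -1 -51
swap       → -51 -1
swap       → -1 -51
isub       → 50
iload 2    → 50 0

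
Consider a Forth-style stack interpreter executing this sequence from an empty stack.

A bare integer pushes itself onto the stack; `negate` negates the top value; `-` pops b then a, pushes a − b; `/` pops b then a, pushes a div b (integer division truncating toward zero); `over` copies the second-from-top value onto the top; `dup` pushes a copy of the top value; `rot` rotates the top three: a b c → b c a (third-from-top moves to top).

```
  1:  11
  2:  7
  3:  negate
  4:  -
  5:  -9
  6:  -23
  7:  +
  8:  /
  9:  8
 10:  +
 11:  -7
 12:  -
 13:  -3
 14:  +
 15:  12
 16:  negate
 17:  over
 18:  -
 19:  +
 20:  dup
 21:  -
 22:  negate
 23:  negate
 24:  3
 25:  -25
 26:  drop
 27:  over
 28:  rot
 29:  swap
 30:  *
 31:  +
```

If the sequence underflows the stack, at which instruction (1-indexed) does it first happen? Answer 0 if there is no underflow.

0

11     -> 11
7      -> 11 7
negate -> 11 -7
-      -> 18
-9     -> 18 -9
-23    -> 18 -9 -23
+      -> 18 -32
/      -> 0
8      -> 0 8
+      -> 8
-7     -> 8 -7
-      -> 15
-3     -> 15 -3
+      -> 12
12     -> 12 12
negate -> 12 -12
over   -> 12 -12 12
-      -> 12 -24
+      -> -12
dup    -> -12 -12
-      -> 0
negate -> 0
negate -> 0
3      -> 0 3
-25    -> 0 3 -25
drop   -> 0 3
over   -> 0 3 0
rot    -> 3 0 0
swap   -> 3 0 0
*      -> 3 0
+      -> 3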